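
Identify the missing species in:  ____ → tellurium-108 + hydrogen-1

I-109

Conserve mass number: A = 108 + 1, so A = 109.
Conserve atomic number: Z = 52 + 1, so Z = 53.
Z = 53 is iodine, so the species is iodine-109.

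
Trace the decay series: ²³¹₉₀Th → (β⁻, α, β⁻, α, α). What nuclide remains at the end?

Start: (A, Z) = (231, 90).
After β⁻: (231, 91).
After α: (227, 89).
After β⁻: (227, 90).
After α: (223, 88).
After α: (219, 86).
Z = 86 is radon.

Rn-219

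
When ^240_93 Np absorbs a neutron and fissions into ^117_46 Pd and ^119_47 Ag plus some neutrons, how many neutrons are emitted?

Conserve mass number: 241 = 117 + 119 + k, so k = 241 − 236 = 5.
Check atomic number: 93 = 46 + 47 + 0 = 93. ✓

5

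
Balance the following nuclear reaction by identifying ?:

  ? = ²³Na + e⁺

Mg-23

Conserve mass number: A = 23 + 0, so A = 23.
Conserve atomic number: Z = 11 + 1, so Z = 12.
Z = 12 is magnesium, so the species is ²³Mg.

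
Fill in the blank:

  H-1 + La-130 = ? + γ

Conserve mass number: 1 + 130 = A + 0, so A = 131.
Conserve atomic number: 1 + 57 = Z + 0, so Z = 58.
Z = 58 is cerium, so the species is Ce-131.

Ce-131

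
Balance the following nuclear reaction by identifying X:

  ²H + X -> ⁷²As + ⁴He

Conserve mass number: 2 + A = 72 + 4, so A = 74.
Conserve atomic number: 1 + Z = 33 + 2, so Z = 34.
Z = 34 is selenium, so the species is ⁷⁴Se.

Se-74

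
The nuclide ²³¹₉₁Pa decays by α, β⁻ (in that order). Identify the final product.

Start: (A, Z) = (231, 91).
After α: (227, 89).
After β⁻: (227, 90).
Z = 90 is thorium.

Th-227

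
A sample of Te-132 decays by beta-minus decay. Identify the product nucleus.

I-132

Beta-minus decay: mass number changes by +0, atomic number by +1.
A: 132 = 132; Z: 52 + 1 = 53.
Z = 53 is iodine, so the daughter is I-132.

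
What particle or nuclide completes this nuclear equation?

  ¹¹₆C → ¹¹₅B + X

positron

Conserve mass number: 11 = 11 + A, so A = 0.
Conserve atomic number: 6 = 5 + Z, so Z = 1.
A = 0 and Z = 1 is ⁰₁e — a positron.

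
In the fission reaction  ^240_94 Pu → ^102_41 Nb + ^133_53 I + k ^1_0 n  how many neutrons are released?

5

Conserve mass number: 240 = 102 + 133 + k, so k = 240 − 235 = 5.
Check atomic number: 94 = 41 + 53 + 0 = 94. ✓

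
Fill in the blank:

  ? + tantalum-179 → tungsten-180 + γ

Conserve mass number: A + 179 = 180 + 0, so A = 1.
Conserve atomic number: Z + 73 = 74 + 0, so Z = 1.
A = 1 and Z = 1 is hydrogen-1 — a proton.

proton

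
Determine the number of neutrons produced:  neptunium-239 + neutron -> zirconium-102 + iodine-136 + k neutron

2

Conserve mass number: 240 = 102 + 136 + k, so k = 240 − 238 = 2.
Check atomic number: 93 = 40 + 53 + 0 = 93. ✓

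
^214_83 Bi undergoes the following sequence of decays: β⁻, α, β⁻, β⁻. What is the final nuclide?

Po-210

Start: (A, Z) = (214, 83).
After β⁻: (214, 84).
After α: (210, 82).
After β⁻: (210, 83).
After β⁻: (210, 84).
Z = 84 is polonium.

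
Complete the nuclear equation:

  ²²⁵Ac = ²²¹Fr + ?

Conserve mass number: 225 = 221 + A, so A = 4.
Conserve atomic number: 89 = 87 + Z, so Z = 2.
A = 4 and Z = 2 is ⁴He — an alpha particle.

alpha particle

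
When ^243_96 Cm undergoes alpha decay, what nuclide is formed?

Alpha decay: mass number changes by -4, atomic number by -2.
A: 243 − 4 = 239; Z: 96 − 2 = 94.
Z = 94 is plutonium, so the daughter is ^239_94 Pu.

Pu-239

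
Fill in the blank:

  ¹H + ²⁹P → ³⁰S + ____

Conserve mass number: 1 + 29 = 30 + A, so A = 0.
Conserve atomic number: 1 + 15 = 16 + Z, so Z = 0.
A = 0 and Z = 0 is γ — a gamma ray.

gamma ray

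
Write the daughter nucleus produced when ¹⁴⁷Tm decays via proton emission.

Proton emission: mass number changes by -1, atomic number by -1.
A: 147 − 1 = 146; Z: 69 − 1 = 68.
Z = 68 is erbium, so the daughter is ¹⁴⁶Er.

Er-146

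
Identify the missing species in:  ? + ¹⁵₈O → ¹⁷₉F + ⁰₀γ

Conserve mass number: A + 15 = 17 + 0, so A = 2.
Conserve atomic number: Z + 8 = 9 + 0, so Z = 1.
A = 2 and Z = 1 is ²₁H — a deuteron.

deuteron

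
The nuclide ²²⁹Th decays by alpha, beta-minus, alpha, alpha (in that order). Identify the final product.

At-217

Start: (A, Z) = (229, 90).
After α: (225, 88).
After β⁻: (225, 89).
After α: (221, 87).
After α: (217, 85).
Z = 85 is astatine.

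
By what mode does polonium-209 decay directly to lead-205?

alpha decay

ΔA = 205 − 209 = -4; ΔZ = 82 − 84 = -2.
A drops by 4 and Z drops by 2 — the signature of alpha emission.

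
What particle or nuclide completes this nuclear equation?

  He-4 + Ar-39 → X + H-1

Conserve mass number: 4 + 39 = A + 1, so A = 42.
Conserve atomic number: 2 + 18 = Z + 1, so Z = 19.
Z = 19 is potassium, so the species is K-42.

K-42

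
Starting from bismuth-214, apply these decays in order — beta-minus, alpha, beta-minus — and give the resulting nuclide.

Start: (A, Z) = (214, 83).
After β⁻: (214, 84).
After α: (210, 82).
After β⁻: (210, 83).
Z = 83 is bismuth.

Bi-210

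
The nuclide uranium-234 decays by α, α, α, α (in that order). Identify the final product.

Start: (A, Z) = (234, 92).
After α: (230, 90).
After α: (226, 88).
After α: (222, 86).
After α: (218, 84).
Z = 84 is polonium.

Po-218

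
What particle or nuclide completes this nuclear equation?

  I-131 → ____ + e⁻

Xe-131

Conserve mass number: 131 = A + 0, so A = 131.
Conserve atomic number: 53 = Z − 1, so Z = 54.
Z = 54 is xenon, so the species is Xe-131.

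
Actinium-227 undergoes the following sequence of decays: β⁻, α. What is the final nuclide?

Start: (A, Z) = (227, 89).
After β⁻: (227, 90).
After α: (223, 88).
Z = 88 is radium.

Ra-223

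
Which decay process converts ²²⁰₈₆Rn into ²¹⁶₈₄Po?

ΔA = 216 − 220 = -4; ΔZ = 84 − 86 = -2.
A drops by 4 and Z drops by 2 — the signature of alpha emission.

alpha decay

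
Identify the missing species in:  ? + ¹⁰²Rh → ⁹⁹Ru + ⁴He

Conserve mass number: A + 102 = 99 + 4, so A = 1.
Conserve atomic number: Z + 45 = 44 + 2, so Z = 1.
A = 1 and Z = 1 is ¹H — a proton.

proton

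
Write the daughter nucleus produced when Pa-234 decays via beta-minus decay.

U-234

Beta-minus decay: mass number changes by +0, atomic number by +1.
A: 234 = 234; Z: 91 + 1 = 92.
Z = 92 is uranium, so the daughter is U-234.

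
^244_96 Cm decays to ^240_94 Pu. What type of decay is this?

alpha decay

ΔA = 240 − 244 = -4; ΔZ = 94 − 96 = -2.
A drops by 4 and Z drops by 2 — the signature of alpha emission.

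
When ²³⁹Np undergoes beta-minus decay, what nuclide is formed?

Pu-239

Beta-minus decay: mass number changes by +0, atomic number by +1.
A: 239 = 239; Z: 93 + 1 = 94.
Z = 94 is plutonium, so the daughter is ²³⁹Pu.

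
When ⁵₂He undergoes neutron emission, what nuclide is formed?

He-4

Neutron emission: mass number changes by -1, atomic number by +0.
A: 5 − 1 = 4; Z: 2 = 2.
Z = 2 is helium, so the daughter is ⁴₂He.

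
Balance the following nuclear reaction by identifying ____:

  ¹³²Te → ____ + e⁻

Conserve mass number: 132 = A + 0, so A = 132.
Conserve atomic number: 52 = Z − 1, so Z = 53.
Z = 53 is iodine, so the species is ¹³²I.

I-132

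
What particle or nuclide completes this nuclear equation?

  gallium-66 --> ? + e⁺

Zn-66

Conserve mass number: 66 = A + 0, so A = 66.
Conserve atomic number: 31 = Z + 1, so Z = 30.
Z = 30 is zinc, so the species is zinc-66.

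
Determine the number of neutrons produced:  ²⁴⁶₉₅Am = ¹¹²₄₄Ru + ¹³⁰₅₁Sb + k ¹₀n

Conserve mass number: 246 = 112 + 130 + k, so k = 246 − 242 = 4.
Check atomic number: 95 = 44 + 51 + 0 = 95. ✓

4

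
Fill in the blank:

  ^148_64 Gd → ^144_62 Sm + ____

alpha particle

Conserve mass number: 148 = 144 + A, so A = 4.
Conserve atomic number: 64 = 62 + Z, so Z = 2.
A = 4 and Z = 2 is ^4_2 He — an alpha particle.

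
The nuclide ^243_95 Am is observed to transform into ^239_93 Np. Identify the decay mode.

alpha decay

ΔA = 239 − 243 = -4; ΔZ = 93 − 95 = -2.
A drops by 4 and Z drops by 2 — the signature of alpha emission.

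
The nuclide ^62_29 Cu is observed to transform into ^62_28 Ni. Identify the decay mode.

beta-plus decay or electron capture

ΔA = 62 − 62 = 0; ΔZ = 28 − 29 = -1.
A is unchanged and Z drops by 1 — a proton has become a neutron (β⁺ emission or electron capture).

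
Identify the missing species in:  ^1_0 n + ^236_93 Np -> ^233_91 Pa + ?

alpha particle

Conserve mass number: 1 + 236 = 233 + A, so A = 4.
Conserve atomic number: 0 + 93 = 91 + Z, so Z = 2.
A = 4 and Z = 2 is ^4_2 He — an alpha particle.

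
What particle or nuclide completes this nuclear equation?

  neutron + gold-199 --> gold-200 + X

Conserve mass number: 1 + 199 = 200 + A, so A = 0.
Conserve atomic number: 0 + 79 = 79 + Z, so Z = 0.
A = 0 and Z = 0 is γ — a gamma ray.

gamma ray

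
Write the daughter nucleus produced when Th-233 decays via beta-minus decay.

Pa-233

Beta-minus decay: mass number changes by +0, atomic number by +1.
A: 233 = 233; Z: 90 + 1 = 91.
Z = 91 is protactinium, so the daughter is Pa-233.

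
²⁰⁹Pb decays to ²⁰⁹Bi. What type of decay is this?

beta-minus decay

ΔA = 209 − 209 = 0; ΔZ = 83 − 82 = +1.
A is unchanged and Z rises by 1 — a neutron has become a proton (β⁻ decay).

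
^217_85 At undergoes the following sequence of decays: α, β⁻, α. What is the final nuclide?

Start: (A, Z) = (217, 85).
After α: (213, 83).
After β⁻: (213, 84).
After α: (209, 82).
Z = 82 is lead.

Pb-209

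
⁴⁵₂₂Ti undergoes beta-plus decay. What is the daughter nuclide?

Sc-45

Beta-plus decay: mass number changes by +0, atomic number by -1.
A: 45 = 45; Z: 22 − 1 = 21.
Z = 21 is scandium, so the daughter is ⁴⁵₂₁Sc.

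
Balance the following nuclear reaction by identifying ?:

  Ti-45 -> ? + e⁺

Sc-45

Conserve mass number: 45 = A + 0, so A = 45.
Conserve atomic number: 22 = Z + 1, so Z = 21.
Z = 21 is scandium, so the species is Sc-45.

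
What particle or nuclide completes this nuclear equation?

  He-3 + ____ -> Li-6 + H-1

alpha particle

Conserve mass number: 3 + A = 6 + 1, so A = 4.
Conserve atomic number: 2 + Z = 3 + 1, so Z = 2.
A = 4 and Z = 2 is He-4 — an alpha particle.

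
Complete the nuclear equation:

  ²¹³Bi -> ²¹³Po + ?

Conserve mass number: 213 = 213 + A, so A = 0.
Conserve atomic number: 83 = 84 + Z, so Z = -1.
A = 0 and Z = -1 is e⁻ — a beta-minus particle.

beta-minus particle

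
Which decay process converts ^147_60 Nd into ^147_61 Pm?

beta-minus decay

ΔA = 147 − 147 = 0; ΔZ = 61 − 60 = +1.
A is unchanged and Z rises by 1 — a neutron has become a proton (β⁻ decay).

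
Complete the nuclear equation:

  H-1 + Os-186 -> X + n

Ir-186

Conserve mass number: 1 + 186 = A + 1, so A = 186.
Conserve atomic number: 1 + 76 = Z + 0, so Z = 77.
Z = 77 is iridium, so the species is Ir-186.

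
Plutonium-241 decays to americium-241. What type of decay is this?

ΔA = 241 − 241 = 0; ΔZ = 95 − 94 = +1.
A is unchanged and Z rises by 1 — a neutron has become a proton (β⁻ decay).

beta-minus decay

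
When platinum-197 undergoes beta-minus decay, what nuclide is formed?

Au-197

Beta-minus decay: mass number changes by +0, atomic number by +1.
A: 197 = 197; Z: 78 + 1 = 79.
Z = 79 is gold, so the daughter is gold-197.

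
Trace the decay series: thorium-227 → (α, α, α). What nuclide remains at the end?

Start: (A, Z) = (227, 90).
After α: (223, 88).
After α: (219, 86).
After α: (215, 84).
Z = 84 is polonium.

Po-215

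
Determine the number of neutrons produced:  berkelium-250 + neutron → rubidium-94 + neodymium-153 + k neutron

4

Conserve mass number: 251 = 94 + 153 + k, so k = 251 − 247 = 4.
Check atomic number: 97 = 37 + 60 + 0 = 97. ✓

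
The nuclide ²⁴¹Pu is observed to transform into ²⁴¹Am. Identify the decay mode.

ΔA = 241 − 241 = 0; ΔZ = 95 − 94 = +1.
A is unchanged and Z rises by 1 — a neutron has become a proton (β⁻ decay).

beta-minus decay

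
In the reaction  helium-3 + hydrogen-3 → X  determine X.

Li-6

Conserve mass number: 3 + 3 = A, so A = 6.
Conserve atomic number: 2 + 1 = Z, so Z = 3.
Z = 3 is lithium, so the species is lithium-6.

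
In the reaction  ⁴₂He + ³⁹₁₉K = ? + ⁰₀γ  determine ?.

Conserve mass number: 4 + 39 = A + 0, so A = 43.
Conserve atomic number: 2 + 19 = Z + 0, so Z = 21.
Z = 21 is scandium, so the species is ⁴³₂₁Sc.

Sc-43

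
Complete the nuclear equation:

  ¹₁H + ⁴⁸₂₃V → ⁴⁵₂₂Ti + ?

alpha particle

Conserve mass number: 1 + 48 = 45 + A, so A = 4.
Conserve atomic number: 1 + 23 = 22 + Z, so Z = 2.
A = 4 and Z = 2 is ⁴₂He — an alpha particle.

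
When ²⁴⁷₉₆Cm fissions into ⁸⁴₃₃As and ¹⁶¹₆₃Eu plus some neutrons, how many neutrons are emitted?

2

Conserve mass number: 247 = 84 + 161 + k, so k = 247 − 245 = 2.
Check atomic number: 96 = 33 + 63 + 0 = 96. ✓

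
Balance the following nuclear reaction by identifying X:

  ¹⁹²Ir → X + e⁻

Conserve mass number: 192 = A + 0, so A = 192.
Conserve atomic number: 77 = Z − 1, so Z = 78.
Z = 78 is platinum, so the species is ¹⁹²Pt.

Pt-192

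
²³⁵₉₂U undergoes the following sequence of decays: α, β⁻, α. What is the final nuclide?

Ac-227

Start: (A, Z) = (235, 92).
After α: (231, 90).
After β⁻: (231, 91).
After α: (227, 89).
Z = 89 is actinium.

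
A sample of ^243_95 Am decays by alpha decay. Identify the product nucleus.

Alpha decay: mass number changes by -4, atomic number by -2.
A: 243 − 4 = 239; Z: 95 − 2 = 93.
Z = 93 is neptunium, so the daughter is ^239_93 Np.

Np-239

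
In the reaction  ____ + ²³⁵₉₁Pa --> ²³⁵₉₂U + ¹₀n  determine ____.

Conserve mass number: A + 235 = 235 + 1, so A = 1.
Conserve atomic number: Z + 91 = 92 + 0, so Z = 1.
A = 1 and Z = 1 is ¹₁H — a proton.

proton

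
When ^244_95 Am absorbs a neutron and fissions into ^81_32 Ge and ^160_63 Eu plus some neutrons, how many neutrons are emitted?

4

Conserve mass number: 245 = 81 + 160 + k, so k = 245 − 241 = 4.
Check atomic number: 95 = 32 + 63 + 0 = 95. ✓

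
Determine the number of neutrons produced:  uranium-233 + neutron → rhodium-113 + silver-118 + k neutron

3

Conserve mass number: 234 = 113 + 118 + k, so k = 234 − 231 = 3.
Check atomic number: 92 = 45 + 47 + 0 = 92. ✓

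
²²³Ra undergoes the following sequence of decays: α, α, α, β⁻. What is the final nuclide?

Bi-211

Start: (A, Z) = (223, 88).
After α: (219, 86).
After α: (215, 84).
After α: (211, 82).
After β⁻: (211, 83).
Z = 83 is bismuth.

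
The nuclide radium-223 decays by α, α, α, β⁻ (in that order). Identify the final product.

Start: (A, Z) = (223, 88).
After α: (219, 86).
After α: (215, 84).
After α: (211, 82).
After β⁻: (211, 83).
Z = 83 is bismuth.

Bi-211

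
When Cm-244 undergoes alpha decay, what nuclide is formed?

Pu-240

Alpha decay: mass number changes by -4, atomic number by -2.
A: 244 − 4 = 240; Z: 96 − 2 = 94.
Z = 94 is plutonium, so the daughter is Pu-240.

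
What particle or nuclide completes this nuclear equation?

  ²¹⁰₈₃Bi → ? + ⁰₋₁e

Conserve mass number: 210 = A + 0, so A = 210.
Conserve atomic number: 83 = Z − 1, so Z = 84.
Z = 84 is polonium, so the species is ²¹⁰₈₄Po.

Po-210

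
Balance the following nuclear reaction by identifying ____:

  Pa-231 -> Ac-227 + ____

alpha particle

Conserve mass number: 231 = 227 + A, so A = 4.
Conserve atomic number: 91 = 89 + Z, so Z = 2.
A = 4 and Z = 2 is He-4 — an alpha particle.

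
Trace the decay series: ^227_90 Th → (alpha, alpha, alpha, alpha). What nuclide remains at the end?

Start: (A, Z) = (227, 90).
After α: (223, 88).
After α: (219, 86).
After α: (215, 84).
After α: (211, 82).
Z = 82 is lead.

Pb-211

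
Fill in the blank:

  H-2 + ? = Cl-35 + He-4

Conserve mass number: 2 + A = 35 + 4, so A = 37.
Conserve atomic number: 1 + Z = 17 + 2, so Z = 18.
Z = 18 is argon, so the species is Ar-37.

Ar-37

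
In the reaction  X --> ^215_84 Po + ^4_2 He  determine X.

Rn-219

Conserve mass number: A = 215 + 4, so A = 219.
Conserve atomic number: Z = 84 + 2, so Z = 86.
Z = 86 is radon, so the species is ^219_86 Rn.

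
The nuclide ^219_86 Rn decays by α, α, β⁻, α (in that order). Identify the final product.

Start: (A, Z) = (219, 86).
After α: (215, 84).
After α: (211, 82).
After β⁻: (211, 83).
After α: (207, 81).
Z = 81 is thallium.

Tl-207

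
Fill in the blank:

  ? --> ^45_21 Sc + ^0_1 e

Ti-45

Conserve mass number: A = 45 + 0, so A = 45.
Conserve atomic number: Z = 21 + 1, so Z = 22.
Z = 22 is titanium, so the species is ^45_22 Ti.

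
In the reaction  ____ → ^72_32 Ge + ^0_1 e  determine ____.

Conserve mass number: A = 72 + 0, so A = 72.
Conserve atomic number: Z = 32 + 1, so Z = 33.
Z = 33 is arsenic, so the species is ^72_33 As.

As-72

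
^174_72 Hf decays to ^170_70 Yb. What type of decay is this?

ΔA = 170 − 174 = -4; ΔZ = 70 − 72 = -2.
A drops by 4 and Z drops by 2 — the signature of alpha emission.

alpha decay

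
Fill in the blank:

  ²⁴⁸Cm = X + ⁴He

Pu-244

Conserve mass number: 248 = A + 4, so A = 244.
Conserve atomic number: 96 = Z + 2, so Z = 94.
Z = 94 is plutonium, so the species is ²⁴⁴Pu.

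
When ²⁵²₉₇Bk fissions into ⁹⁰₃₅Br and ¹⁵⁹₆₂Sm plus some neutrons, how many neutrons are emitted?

Conserve mass number: 252 = 90 + 159 + k, so k = 252 − 249 = 3.
Check atomic number: 97 = 35 + 62 + 0 = 97. ✓

3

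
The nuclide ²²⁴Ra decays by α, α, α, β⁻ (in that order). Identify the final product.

Bi-212

Start: (A, Z) = (224, 88).
After α: (220, 86).
After α: (216, 84).
After α: (212, 82).
After β⁻: (212, 83).
Z = 83 is bismuth.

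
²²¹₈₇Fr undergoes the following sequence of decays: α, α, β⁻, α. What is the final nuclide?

Pb-209

Start: (A, Z) = (221, 87).
After α: (217, 85).
After α: (213, 83).
After β⁻: (213, 84).
After α: (209, 82).
Z = 82 is lead.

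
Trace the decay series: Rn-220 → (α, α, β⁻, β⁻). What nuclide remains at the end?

Po-212

Start: (A, Z) = (220, 86).
After α: (216, 84).
After α: (212, 82).
After β⁻: (212, 83).
After β⁻: (212, 84).
Z = 84 is polonium.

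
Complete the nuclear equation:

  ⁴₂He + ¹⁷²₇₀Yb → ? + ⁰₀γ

Hf-176

Conserve mass number: 4 + 172 = A + 0, so A = 176.
Conserve atomic number: 2 + 70 = Z + 0, so Z = 72.
Z = 72 is hafnium, so the species is ¹⁷⁶₇₂Hf.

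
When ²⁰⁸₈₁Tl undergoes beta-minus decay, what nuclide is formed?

Pb-208

Beta-minus decay: mass number changes by +0, atomic number by +1.
A: 208 = 208; Z: 81 + 1 = 82.
Z = 82 is lead, so the daughter is ²⁰⁸₈₂Pb.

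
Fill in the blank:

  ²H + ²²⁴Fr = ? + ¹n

Conserve mass number: 2 + 224 = A + 1, so A = 225.
Conserve atomic number: 1 + 87 = Z + 0, so Z = 88.
Z = 88 is radium, so the species is ²²⁵Ra.

Ra-225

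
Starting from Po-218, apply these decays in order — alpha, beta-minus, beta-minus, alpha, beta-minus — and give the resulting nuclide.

Start: (A, Z) = (218, 84).
After α: (214, 82).
After β⁻: (214, 83).
After β⁻: (214, 84).
After α: (210, 82).
After β⁻: (210, 83).
Z = 83 is bismuth.

Bi-210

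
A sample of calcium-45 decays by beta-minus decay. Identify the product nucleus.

Sc-45

Beta-minus decay: mass number changes by +0, atomic number by +1.
A: 45 = 45; Z: 20 + 1 = 21.
Z = 21 is scandium, so the daughter is scandium-45.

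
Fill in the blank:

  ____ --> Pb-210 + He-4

Po-214

Conserve mass number: A = 210 + 4, so A = 214.
Conserve atomic number: Z = 82 + 2, so Z = 84.
Z = 84 is polonium, so the species is Po-214.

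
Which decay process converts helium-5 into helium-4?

ΔA = 4 − 5 = -1; ΔZ = 2 − 2 = +0.
A drops by 1 with Z unchanged — a neutron was emitted.

neutron emission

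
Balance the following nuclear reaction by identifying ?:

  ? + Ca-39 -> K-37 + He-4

deuteron

Conserve mass number: A + 39 = 37 + 4, so A = 2.
Conserve atomic number: Z + 20 = 19 + 2, so Z = 1.
A = 2 and Z = 1 is H-2 — a deuteron.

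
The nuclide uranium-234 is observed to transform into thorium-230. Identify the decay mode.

alpha decay

ΔA = 230 − 234 = -4; ΔZ = 90 − 92 = -2.
A drops by 4 and Z drops by 2 — the signature of alpha emission.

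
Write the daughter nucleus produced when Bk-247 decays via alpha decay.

Alpha decay: mass number changes by -4, atomic number by -2.
A: 247 − 4 = 243; Z: 97 − 2 = 95.
Z = 95 is americium, so the daughter is Am-243.

Am-243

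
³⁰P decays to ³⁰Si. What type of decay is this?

beta-plus decay or electron capture

ΔA = 30 − 30 = 0; ΔZ = 14 − 15 = -1.
A is unchanged and Z drops by 1 — a proton has become a neutron (β⁺ emission or electron capture).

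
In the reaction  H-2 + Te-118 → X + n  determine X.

I-119

Conserve mass number: 2 + 118 = A + 1, so A = 119.
Conserve atomic number: 1 + 52 = Z + 0, so Z = 53.
Z = 53 is iodine, so the species is I-119.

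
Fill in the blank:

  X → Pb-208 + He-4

Po-212

Conserve mass number: A = 208 + 4, so A = 212.
Conserve atomic number: Z = 82 + 2, so Z = 84.
Z = 84 is polonium, so the species is Po-212.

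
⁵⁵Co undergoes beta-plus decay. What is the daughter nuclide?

Fe-55

Beta-plus decay: mass number changes by +0, atomic number by -1.
A: 55 = 55; Z: 27 − 1 = 26.
Z = 26 is iron, so the daughter is ⁵⁵Fe.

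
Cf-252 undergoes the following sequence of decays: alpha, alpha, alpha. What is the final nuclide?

Start: (A, Z) = (252, 98).
After α: (248, 96).
After α: (244, 94).
After α: (240, 92).
Z = 92 is uranium.

U-240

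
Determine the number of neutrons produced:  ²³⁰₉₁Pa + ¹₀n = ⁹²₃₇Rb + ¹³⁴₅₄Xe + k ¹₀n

5

Conserve mass number: 231 = 92 + 134 + k, so k = 231 − 226 = 5.
Check atomic number: 91 = 37 + 54 + 0 = 91. ✓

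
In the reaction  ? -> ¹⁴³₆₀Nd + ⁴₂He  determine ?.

Conserve mass number: A = 143 + 4, so A = 147.
Conserve atomic number: Z = 60 + 2, so Z = 62.
Z = 62 is samarium, so the species is ¹⁴⁷₆₂Sm.

Sm-147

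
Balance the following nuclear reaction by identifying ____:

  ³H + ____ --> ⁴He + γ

Conserve mass number: 3 + A = 4 + 0, so A = 1.
Conserve atomic number: 1 + Z = 2 + 0, so Z = 1.
A = 1 and Z = 1 is ¹H — a proton.

proton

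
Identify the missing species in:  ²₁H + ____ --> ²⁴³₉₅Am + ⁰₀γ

Conserve mass number: 2 + A = 243 + 0, so A = 241.
Conserve atomic number: 1 + Z = 95 + 0, so Z = 94.
Z = 94 is plutonium, so the species is ²⁴¹₉₄Pu.

Pu-241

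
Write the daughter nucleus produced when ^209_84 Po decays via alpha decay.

Pb-205

Alpha decay: mass number changes by -4, atomic number by -2.
A: 209 − 4 = 205; Z: 84 − 2 = 82.
Z = 82 is lead, so the daughter is ^205_82 Pb.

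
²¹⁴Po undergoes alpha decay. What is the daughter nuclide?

Alpha decay: mass number changes by -4, atomic number by -2.
A: 214 − 4 = 210; Z: 84 − 2 = 82.
Z = 82 is lead, so the daughter is ²¹⁰Pb.

Pb-210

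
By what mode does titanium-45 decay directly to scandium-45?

ΔA = 45 − 45 = 0; ΔZ = 21 − 22 = -1.
A is unchanged and Z drops by 1 — a proton has become a neutron (β⁺ emission or electron capture).

beta-plus decay or electron capture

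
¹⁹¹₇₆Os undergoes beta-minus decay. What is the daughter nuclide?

Ir-191

Beta-minus decay: mass number changes by +0, atomic number by +1.
A: 191 = 191; Z: 76 + 1 = 77.
Z = 77 is iridium, so the daughter is ¹⁹¹₇₇Ir.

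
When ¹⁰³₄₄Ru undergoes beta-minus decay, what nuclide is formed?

Beta-minus decay: mass number changes by +0, atomic number by +1.
A: 103 = 103; Z: 44 + 1 = 45.
Z = 45 is rhodium, so the daughter is ¹⁰³₄₅Rh.

Rh-103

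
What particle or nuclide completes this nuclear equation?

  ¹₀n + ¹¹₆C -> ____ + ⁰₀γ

C-12

Conserve mass number: 1 + 11 = A + 0, so A = 12.
Conserve atomic number: 0 + 6 = Z + 0, so Z = 6.
Z = 6 is carbon, so the species is ¹²₆C.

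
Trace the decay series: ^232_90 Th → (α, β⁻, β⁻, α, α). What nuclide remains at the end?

Rn-220

Start: (A, Z) = (232, 90).
After α: (228, 88).
After β⁻: (228, 89).
After β⁻: (228, 90).
After α: (224, 88).
After α: (220, 86).
Z = 86 is radon.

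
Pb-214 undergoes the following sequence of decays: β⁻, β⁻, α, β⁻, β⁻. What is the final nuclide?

Start: (A, Z) = (214, 82).
After β⁻: (214, 83).
After β⁻: (214, 84).
After α: (210, 82).
After β⁻: (210, 83).
After β⁻: (210, 84).
Z = 84 is polonium.

Po-210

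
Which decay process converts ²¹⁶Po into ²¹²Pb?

ΔA = 212 − 216 = -4; ΔZ = 82 − 84 = -2.
A drops by 4 and Z drops by 2 — the signature of alpha emission.

alpha decay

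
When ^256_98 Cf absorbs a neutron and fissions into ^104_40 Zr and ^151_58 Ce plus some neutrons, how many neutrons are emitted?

Conserve mass number: 257 = 104 + 151 + k, so k = 257 − 255 = 2.
Check atomic number: 98 = 40 + 58 + 0 = 98. ✓

2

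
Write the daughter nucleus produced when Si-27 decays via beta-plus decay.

Al-27

Beta-plus decay: mass number changes by +0, atomic number by -1.
A: 27 = 27; Z: 14 − 1 = 13.
Z = 13 is aluminium, so the daughter is Al-27.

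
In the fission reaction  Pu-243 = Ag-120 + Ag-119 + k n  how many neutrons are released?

4

Conserve mass number: 243 = 120 + 119 + k, so k = 243 − 239 = 4.
Check atomic number: 94 = 47 + 47 + 0 = 94. ✓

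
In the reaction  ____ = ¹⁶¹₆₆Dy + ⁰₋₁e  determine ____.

Conserve mass number: A = 161 + 0, so A = 161.
Conserve atomic number: Z = 66 − 1, so Z = 65.
Z = 65 is terbium, so the species is ¹⁶¹₆₅Tb.

Tb-161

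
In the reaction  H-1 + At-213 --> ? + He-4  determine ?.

Po-210

Conserve mass number: 1 + 213 = A + 4, so A = 210.
Conserve atomic number: 1 + 85 = Z + 2, so Z = 84.
Z = 84 is polonium, so the species is Po-210.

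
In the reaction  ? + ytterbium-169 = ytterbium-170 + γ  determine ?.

Conserve mass number: A + 169 = 170 + 0, so A = 1.
Conserve atomic number: Z + 70 = 70 + 0, so Z = 0.
A = 1 and Z = 0 is neutron — a neutron.

neutron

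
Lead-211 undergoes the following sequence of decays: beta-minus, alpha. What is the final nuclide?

Tl-207

Start: (A, Z) = (211, 82).
After β⁻: (211, 83).
After α: (207, 81).
Z = 81 is thallium.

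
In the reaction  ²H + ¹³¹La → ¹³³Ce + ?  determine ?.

gamma ray

Conserve mass number: 2 + 131 = 133 + A, so A = 0.
Conserve atomic number: 1 + 57 = 58 + Z, so Z = 0.
A = 0 and Z = 0 is γ — a gamma ray.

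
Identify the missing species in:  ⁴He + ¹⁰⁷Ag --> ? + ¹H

Conserve mass number: 4 + 107 = A + 1, so A = 110.
Conserve atomic number: 2 + 47 = Z + 1, so Z = 48.
Z = 48 is cadmium, so the species is ¹¹⁰Cd.

Cd-110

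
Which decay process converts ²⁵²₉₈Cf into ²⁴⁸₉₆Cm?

alpha decay

ΔA = 248 − 252 = -4; ΔZ = 96 − 98 = -2.
A drops by 4 and Z drops by 2 — the signature of alpha emission.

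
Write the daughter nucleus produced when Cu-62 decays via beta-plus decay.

Ni-62

Beta-plus decay: mass number changes by +0, atomic number by -1.
A: 62 = 62; Z: 29 − 1 = 28.
Z = 28 is nickel, so the daughter is Ni-62.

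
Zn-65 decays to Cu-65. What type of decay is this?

ΔA = 65 − 65 = 0; ΔZ = 29 − 30 = -1.
A is unchanged and Z drops by 1 — a proton has become a neutron (β⁺ emission or electron capture).

beta-plus decay or electron capture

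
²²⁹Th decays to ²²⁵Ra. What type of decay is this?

ΔA = 225 − 229 = -4; ΔZ = 88 − 90 = -2.
A drops by 4 and Z drops by 2 — the signature of alpha emission.

alpha decay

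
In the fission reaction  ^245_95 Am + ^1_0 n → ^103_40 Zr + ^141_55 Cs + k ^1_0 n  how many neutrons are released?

2

Conserve mass number: 246 = 103 + 141 + k, so k = 246 − 244 = 2.
Check atomic number: 95 = 40 + 55 + 0 = 95. ✓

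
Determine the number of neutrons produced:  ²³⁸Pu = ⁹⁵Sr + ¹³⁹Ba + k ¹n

4

Conserve mass number: 238 = 95 + 139 + k, so k = 238 − 234 = 4.
Check atomic number: 94 = 38 + 56 + 0 = 94. ✓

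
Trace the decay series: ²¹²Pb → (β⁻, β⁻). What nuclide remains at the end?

Start: (A, Z) = (212, 82).
After β⁻: (212, 83).
After β⁻: (212, 84).
Z = 84 is polonium.

Po-212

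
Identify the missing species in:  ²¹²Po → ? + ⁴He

Conserve mass number: 212 = A + 4, so A = 208.
Conserve atomic number: 84 = Z + 2, so Z = 82.
Z = 82 is lead, so the species is ²⁰⁸Pb.

Pb-208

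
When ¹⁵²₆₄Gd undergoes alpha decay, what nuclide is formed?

Alpha decay: mass number changes by -4, atomic number by -2.
A: 152 − 4 = 148; Z: 64 − 2 = 62.
Z = 62 is samarium, so the daughter is ¹⁴⁸₆₂Sm.

Sm-148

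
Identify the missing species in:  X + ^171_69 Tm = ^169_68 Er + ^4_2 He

deuteron

Conserve mass number: A + 171 = 169 + 4, so A = 2.
Conserve atomic number: Z + 69 = 68 + 2, so Z = 1.
A = 2 and Z = 1 is ^2_1 H — a deuteron.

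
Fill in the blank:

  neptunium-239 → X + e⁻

Conserve mass number: 239 = A + 0, so A = 239.
Conserve atomic number: 93 = Z − 1, so Z = 94.
Z = 94 is plutonium, so the species is plutonium-239.

Pu-239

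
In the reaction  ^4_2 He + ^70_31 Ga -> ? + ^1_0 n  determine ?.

As-73

Conserve mass number: 4 + 70 = A + 1, so A = 73.
Conserve atomic number: 2 + 31 = Z + 0, so Z = 33.
Z = 33 is arsenic, so the species is ^73_33 As.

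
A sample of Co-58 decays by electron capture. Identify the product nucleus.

Fe-58

Electron capture: mass number changes by +0, atomic number by -1.
A: 58 = 58; Z: 27 − 1 = 26.
Z = 26 is iron, so the daughter is Fe-58.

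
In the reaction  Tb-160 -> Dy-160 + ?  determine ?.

beta-minus particle

Conserve mass number: 160 = 160 + A, so A = 0.
Conserve atomic number: 65 = 66 + Z, so Z = -1.
A = 0 and Z = -1 is e⁻ — a beta-minus particle.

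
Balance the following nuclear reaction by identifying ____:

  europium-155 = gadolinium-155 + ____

beta-minus particle

Conserve mass number: 155 = 155 + A, so A = 0.
Conserve atomic number: 63 = 64 + Z, so Z = -1.
A = 0 and Z = -1 is e⁻ — a beta-minus particle.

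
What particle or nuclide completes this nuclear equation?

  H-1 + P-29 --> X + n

S-29

Conserve mass number: 1 + 29 = A + 1, so A = 29.
Conserve atomic number: 1 + 15 = Z + 0, so Z = 16.
Z = 16 is sulfur, so the species is S-29.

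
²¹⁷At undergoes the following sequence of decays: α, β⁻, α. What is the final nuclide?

Pb-209

Start: (A, Z) = (217, 85).
After α: (213, 83).
After β⁻: (213, 84).
After α: (209, 82).
Z = 82 is lead.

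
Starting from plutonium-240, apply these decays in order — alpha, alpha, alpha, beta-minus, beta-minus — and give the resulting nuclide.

Start: (A, Z) = (240, 94).
After α: (236, 92).
After α: (232, 90).
After α: (228, 88).
After β⁻: (228, 89).
After β⁻: (228, 90).
Z = 90 is thorium.

Th-228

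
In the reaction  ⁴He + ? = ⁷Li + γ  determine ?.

triton

Conserve mass number: 4 + A = 7 + 0, so A = 3.
Conserve atomic number: 2 + Z = 3 + 0, so Z = 1.
A = 3 and Z = 1 is ³H — a triton.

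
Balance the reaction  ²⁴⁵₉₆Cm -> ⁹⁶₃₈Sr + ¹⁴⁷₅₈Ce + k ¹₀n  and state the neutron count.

Conserve mass number: 245 = 96 + 147 + k, so k = 245 − 243 = 2.
Check atomic number: 96 = 38 + 58 + 0 = 96. ✓

2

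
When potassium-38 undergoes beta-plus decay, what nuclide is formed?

Beta-plus decay: mass number changes by +0, atomic number by -1.
A: 38 = 38; Z: 19 − 1 = 18.
Z = 18 is argon, so the daughter is argon-38.

Ar-38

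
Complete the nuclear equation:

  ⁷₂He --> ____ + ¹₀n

Conserve mass number: 7 = A + 1, so A = 6.
Conserve atomic number: 2 = Z + 0, so Z = 2.
Z = 2 is helium, so the species is ⁶₂He.

He-6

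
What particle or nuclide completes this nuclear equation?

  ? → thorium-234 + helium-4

U-238

Conserve mass number: A = 234 + 4, so A = 238.
Conserve atomic number: Z = 90 + 2, so Z = 92.
Z = 92 is uranium, so the species is uranium-238.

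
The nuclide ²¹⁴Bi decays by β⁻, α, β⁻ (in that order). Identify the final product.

Bi-210

Start: (A, Z) = (214, 83).
After β⁻: (214, 84).
After α: (210, 82).
After β⁻: (210, 83).
Z = 83 is bismuth.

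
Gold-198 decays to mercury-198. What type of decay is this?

ΔA = 198 − 198 = 0; ΔZ = 80 − 79 = +1.
A is unchanged and Z rises by 1 — a neutron has become a proton (β⁻ decay).

beta-minus decay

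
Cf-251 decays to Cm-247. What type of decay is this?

ΔA = 247 − 251 = -4; ΔZ = 96 − 98 = -2.
A drops by 4 and Z drops by 2 — the signature of alpha emission.

alpha decay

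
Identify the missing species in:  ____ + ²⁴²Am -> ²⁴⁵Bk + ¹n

Conserve mass number: A + 242 = 245 + 1, so A = 4.
Conserve atomic number: Z + 95 = 97 + 0, so Z = 2.
A = 4 and Z = 2 is ⁴He — an alpha particle.

alpha particle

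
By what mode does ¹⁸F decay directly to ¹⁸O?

ΔA = 18 − 18 = 0; ΔZ = 8 − 9 = -1.
A is unchanged and Z drops by 1 — a proton has become a neutron (β⁺ emission or electron capture).

beta-plus decay or electron capture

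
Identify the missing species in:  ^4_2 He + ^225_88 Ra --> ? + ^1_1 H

Conserve mass number: 4 + 225 = A + 1, so A = 228.
Conserve atomic number: 2 + 88 = Z + 1, so Z = 89.
Z = 89 is actinium, so the species is ^228_89 Ac.

Ac-228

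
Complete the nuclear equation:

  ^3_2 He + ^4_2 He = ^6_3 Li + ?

Conserve mass number: 3 + 4 = 6 + A, so A = 1.
Conserve atomic number: 2 + 2 = 3 + Z, so Z = 1.
A = 1 and Z = 1 is ^1_1 H — a proton.

proton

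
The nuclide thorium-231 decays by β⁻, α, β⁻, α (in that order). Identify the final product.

Start: (A, Z) = (231, 90).
After β⁻: (231, 91).
After α: (227, 89).
After β⁻: (227, 90).
After α: (223, 88).
Z = 88 is radium.

Ra-223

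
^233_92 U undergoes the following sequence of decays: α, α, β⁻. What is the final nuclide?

Start: (A, Z) = (233, 92).
After α: (229, 90).
After α: (225, 88).
After β⁻: (225, 89).
Z = 89 is actinium.

Ac-225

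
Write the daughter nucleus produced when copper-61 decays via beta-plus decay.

Beta-plus decay: mass number changes by +0, atomic number by -1.
A: 61 = 61; Z: 29 − 1 = 28.
Z = 28 is nickel, so the daughter is nickel-61.

Ni-61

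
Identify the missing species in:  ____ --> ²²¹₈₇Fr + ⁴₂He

Ac-225

Conserve mass number: A = 221 + 4, so A = 225.
Conserve atomic number: Z = 87 + 2, so Z = 89.
Z = 89 is actinium, so the species is ²²⁵₈₉Ac.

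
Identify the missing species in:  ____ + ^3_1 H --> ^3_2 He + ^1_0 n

proton

Conserve mass number: A + 3 = 3 + 1, so A = 1.
Conserve atomic number: Z + 1 = 2 + 0, so Z = 1.
A = 1 and Z = 1 is ^1_1 H — a proton.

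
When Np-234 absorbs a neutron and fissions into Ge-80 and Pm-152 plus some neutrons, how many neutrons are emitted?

3

Conserve mass number: 235 = 80 + 152 + k, so k = 235 − 232 = 3.
Check atomic number: 93 = 32 + 61 + 0 = 93. ✓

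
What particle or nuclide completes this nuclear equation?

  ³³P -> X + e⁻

S-33

Conserve mass number: 33 = A + 0, so A = 33.
Conserve atomic number: 15 = Z − 1, so Z = 16.
Z = 16 is sulfur, so the species is ³³S.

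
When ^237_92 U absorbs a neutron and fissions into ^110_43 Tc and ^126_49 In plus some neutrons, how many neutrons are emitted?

2

Conserve mass number: 238 = 110 + 126 + k, so k = 238 − 236 = 2.
Check atomic number: 92 = 43 + 49 + 0 = 92. ✓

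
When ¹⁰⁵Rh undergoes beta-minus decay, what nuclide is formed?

Pd-105

Beta-minus decay: mass number changes by +0, atomic number by +1.
A: 105 = 105; Z: 45 + 1 = 46.
Z = 46 is palladium, so the daughter is ¹⁰⁵Pd.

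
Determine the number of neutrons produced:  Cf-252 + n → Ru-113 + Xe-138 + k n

2

Conserve mass number: 253 = 113 + 138 + k, so k = 253 − 251 = 2.
Check atomic number: 98 = 44 + 54 + 0 = 98. ✓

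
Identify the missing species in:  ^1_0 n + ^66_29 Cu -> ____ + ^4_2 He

Conserve mass number: 1 + 66 = A + 4, so A = 63.
Conserve atomic number: 0 + 29 = Z + 2, so Z = 27.
Z = 27 is cobalt, so the species is ^63_27 Co.

Co-63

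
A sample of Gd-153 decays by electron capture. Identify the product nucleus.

Eu-153

Electron capture: mass number changes by +0, atomic number by -1.
A: 153 = 153; Z: 64 − 1 = 63.
Z = 63 is europium, so the daughter is Eu-153.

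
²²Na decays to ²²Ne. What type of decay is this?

ΔA = 22 − 22 = 0; ΔZ = 10 − 11 = -1.
A is unchanged and Z drops by 1 — a proton has become a neutron (β⁺ emission or electron capture).

beta-plus decay or electron capture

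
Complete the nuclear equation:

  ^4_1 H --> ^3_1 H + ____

Conserve mass number: 4 = 3 + A, so A = 1.
Conserve atomic number: 1 = 1 + Z, so Z = 0.
A = 1 and Z = 0 is ^1_0 n — a neutron.

neutron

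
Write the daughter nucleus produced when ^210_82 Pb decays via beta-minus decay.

Beta-minus decay: mass number changes by +0, atomic number by +1.
A: 210 = 210; Z: 82 + 1 = 83.
Z = 83 is bismuth, so the daughter is ^210_83 Bi.

Bi-210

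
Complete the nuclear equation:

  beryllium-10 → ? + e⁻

Conserve mass number: 10 = A + 0, so A = 10.
Conserve atomic number: 4 = Z − 1, so Z = 5.
Z = 5 is boron, so the species is boron-10.

B-10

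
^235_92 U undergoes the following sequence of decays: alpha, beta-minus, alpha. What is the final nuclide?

Start: (A, Z) = (235, 92).
After α: (231, 90).
After β⁻: (231, 91).
After α: (227, 89).
Z = 89 is actinium.

Ac-227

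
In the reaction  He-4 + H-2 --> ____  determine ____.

Conserve mass number: 4 + 2 = A, so A = 6.
Conserve atomic number: 2 + 1 = Z, so Z = 3.
Z = 3 is lithium, so the species is Li-6.

Li-6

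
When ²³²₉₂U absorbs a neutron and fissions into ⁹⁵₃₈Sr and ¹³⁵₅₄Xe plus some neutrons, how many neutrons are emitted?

3

Conserve mass number: 233 = 95 + 135 + k, so k = 233 − 230 = 3.
Check atomic number: 92 = 38 + 54 + 0 = 92. ✓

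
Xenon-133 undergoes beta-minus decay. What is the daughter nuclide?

Cs-133

Beta-minus decay: mass number changes by +0, atomic number by +1.
A: 133 = 133; Z: 54 + 1 = 55.
Z = 55 is caesium, so the daughter is caesium-133.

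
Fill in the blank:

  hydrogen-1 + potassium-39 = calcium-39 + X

neutron

Conserve mass number: 1 + 39 = 39 + A, so A = 1.
Conserve atomic number: 1 + 19 = 20 + Z, so Z = 0.
A = 1 and Z = 0 is neutron — a neutron.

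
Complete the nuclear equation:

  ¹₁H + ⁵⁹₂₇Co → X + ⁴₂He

Conserve mass number: 1 + 59 = A + 4, so A = 56.
Conserve atomic number: 1 + 27 = Z + 2, so Z = 26.
Z = 26 is iron, so the species is ⁵⁶₂₆Fe.

Fe-56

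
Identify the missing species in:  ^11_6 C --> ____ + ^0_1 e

B-11

Conserve mass number: 11 = A + 0, so A = 11.
Conserve atomic number: 6 = Z + 1, so Z = 5.
Z = 5 is boron, so the species is ^11_5 B.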